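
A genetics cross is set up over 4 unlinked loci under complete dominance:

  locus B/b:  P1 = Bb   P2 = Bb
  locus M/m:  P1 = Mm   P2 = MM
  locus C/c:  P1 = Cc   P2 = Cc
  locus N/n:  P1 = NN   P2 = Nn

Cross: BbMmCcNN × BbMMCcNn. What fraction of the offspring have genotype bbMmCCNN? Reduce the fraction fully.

BbMmCcNN gametes: BMCN×2, BMcN×2, BmCN×2, BmcN×2, bMCN×2, bMcN×2, bmCN×2, bmcN×2
BbMMCcNn gametes: BMCN×2, BMCn×2, BMcN×2, BMcn×2, bMCN×2, bMCn×2, bMcN×2, bMcn×2
BbMmCcNN×BbMMCcNn grid (16·16=256): BBMMCCNN=4 BBMMCCNn=4 BBMMCcNN=8 BBMMCcNn=8 BBMMccNN=4 BBMMccNn=4 BBMmCCNN=4 BBMmCCNn=4 BBMmCcNN=8 BBMmCcNn=8 BBMmccNN=4 BBMmccNn=4 BbMMCCNN=8 BbMMCCNn=8 BbMMCcNN=16 BbMMCcNn=16 BbMMccNN=8 BbMMccNn=8 BbMmCCNN=8 BbMmCCNn=8 BbMmCcNN=16 BbMmCcNn=16 BbMmccNN=8 BbMmccNn=8 bbMMCCNN=4 bbMMCCNn=4 bbMMCcNN=8 bbMMCcNn=8 bbMMccNN=4 bbMMccNn=4 bbMmCCNN=4 bbMmCCNn=4 bbMmCcNN=8 bbMmCcNn=8 bbMmccNN=4 bbMmccNn=4
bbMmCCNN hits 4/256; gcd=4; 4÷4/256÷4 = 1/64

P(bbMmCCNN) = 1/64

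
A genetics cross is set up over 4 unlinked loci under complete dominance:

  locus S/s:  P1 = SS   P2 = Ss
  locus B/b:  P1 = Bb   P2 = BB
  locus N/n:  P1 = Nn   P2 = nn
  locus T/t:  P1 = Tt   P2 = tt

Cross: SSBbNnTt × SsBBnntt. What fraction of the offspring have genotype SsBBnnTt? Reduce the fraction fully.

SSBbNnTt gametes: SBNT×2, SBNt×2, SBnT×2, SBnt×2, SbNT×2, SbNt×2, SbnT×2, Sbnt×2
SsBBnntt gametes: SBnt×8, sBnt×8
SSBbNnTt×SsBBnntt grid (16·16=256): SSBBNnTt=16 SSBBNntt=16 SSBBnnTt=16 SSBBnntt=16 SSBbNnTt=16 SSBbNntt=16 SSBbnnTt=16 SSBbnntt=16 SsBBNnTt=16 SsBBNntt=16 SsBBnnTt=16 SsBBnntt=16 SsBbNnTt=16 SsBbNntt=16 SsBbnnTt=16 SsBbnntt=16
SsBBnnTt hits 16/256; gcd=16; 16÷16/256÷16 = 1/16

P(SsBBnnTt) = 1/16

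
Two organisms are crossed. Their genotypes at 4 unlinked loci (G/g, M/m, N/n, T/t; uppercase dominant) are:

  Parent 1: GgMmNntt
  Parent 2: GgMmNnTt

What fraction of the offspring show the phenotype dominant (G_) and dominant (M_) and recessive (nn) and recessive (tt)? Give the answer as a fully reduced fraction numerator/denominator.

P(G_ M_ nn tt) = 9/128

GgMmNntt gametes: GMNt×2, GMnt×2, GmNt×2, Gmnt×2, gMNt×2, gMnt×2, gmNt×2, gmnt×2
GgMmNnTt gametes: GMNT×1, GMNt×1, GMnT×1, GMnt×1, GmNT×1, GmNt×1, GmnT×1, Gmnt×1, gMNT×1, gMNt×1, gMnT×1, gMnt×1, gmNT×1, gmNt×1, gmnT×1, gmnt×1
GgMmNntt×GgMmNnTt grid (16·16=256): GGMMNNTt=2 GGMMNNtt=2 GGMMNnTt=4 GGMMNntt=4 GGMMnnTt=2 GGMMnntt=2 GGMmNNTt=4 GGMmNNtt=4 GGMmNnTt=8 GGMmNntt=8 GGMmnnTt=4 GGMmnntt=4 GGmmNNTt=2 GGmmNNtt=2 GGmmNnTt=4 GGmmNntt=4 GGmmnnTt=2 GGmmnntt=2 GgMMNNTt=4 GgMMNNtt=4 GgMMNnTt=8 GgMMNntt=8 GgMMnnTt=4 GgMMnntt=4 GgMmNNTt=8 GgMmNNtt=8 GgMmNnTt=16 GgMmNntt=16 GgMmnnTt=8 GgMmnntt=8 GgmmNNTt=4 GgmmNNtt=4 GgmmNnTt=8 GgmmNntt=8 GgmmnnTt=4 Ggmmnntt=4 ggMMNNTt=2 ggMMNNtt=2 ggMMNnTt=4 ggMMNntt=4 ggMMnnTt=2 ggMMnntt=2 ggMmNNTt=4 ggMmNNtt=4 ggMmNnTt=8 ggMmNntt=8 ggMmnnTt=4 ggMmnntt=4 ggmmNNTt=2 ggmmNNtt=2 ggmmNnTt=4 ggmmNntt=4 ggmmnnTt=2 ggmmnntt=2
G_ M_ nn tt hits 18/256; gcd=2; 18÷2/256÷2 = 9/128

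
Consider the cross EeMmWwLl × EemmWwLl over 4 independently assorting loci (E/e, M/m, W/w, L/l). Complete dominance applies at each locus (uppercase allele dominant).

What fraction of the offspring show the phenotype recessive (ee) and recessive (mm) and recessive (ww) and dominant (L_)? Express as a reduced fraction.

EeMmWwLl gametes: EMWL×1, EMWl×1, EMwL×1, EMwl×1, EmWL×1, EmWl×1, EmwL×1, Emwl×1, eMWL×1, eMWl×1, eMwL×1, eMwl×1, emWL×1, emWl×1, emwL×1, emwl×1
EemmWwLl gametes: EmWL×2, EmWl×2, EmwL×2, Emwl×2, emWL×2, emWl×2, emwL×2, emwl×2
EeMmWwLl×EemmWwLl grid (16·16=256): EEMmWWLL=2 EEMmWWLl=4 EEMmWWll=2 EEMmWwLL=4 EEMmWwLl=8 EEMmWwll=4 EEMmwwLL=2 EEMmwwLl=4 EEMmwwll=2 EEmmWWLL=2 EEmmWWLl=4 EEmmWWll=2 EEmmWwLL=4 EEmmWwLl=8 EEmmWwll=4 EEmmwwLL=2 EEmmwwLl=4 EEmmwwll=2 EeMmWWLL=4 EeMmWWLl=8 EeMmWWll=4 EeMmWwLL=8 EeMmWwLl=16 EeMmWwll=8 EeMmwwLL=4 EeMmwwLl=8 EeMmwwll=4 EemmWWLL=4 EemmWWLl=8 EemmWWll=4 EemmWwLL=8 EemmWwLl=16 EemmWwll=8 EemmwwLL=4 EemmwwLl=8 Eemmwwll=4 eeMmWWLL=2 eeMmWWLl=4 eeMmWWll=2 eeMmWwLL=4 eeMmWwLl=8 eeMmWwll=4 eeMmwwLL=2 eeMmwwLl=4 eeMmwwll=2 eemmWWLL=2 eemmWWLl=4 eemmWWll=2 eemmWwLL=4 eemmWwLl=8 eemmWwll=4 eemmwwLL=2 eemmwwLl=4 eemmwwll=2
ee mm ww L_ hits 6/256; gcd=2; 6÷2/256÷2 = 3/128

P(ee mm ww L_) = 3/128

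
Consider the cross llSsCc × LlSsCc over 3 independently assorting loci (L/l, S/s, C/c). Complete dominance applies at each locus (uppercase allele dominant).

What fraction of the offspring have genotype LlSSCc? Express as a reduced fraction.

P(LlSSCc) = 1/16

llSsCc gametes: lSC×2, lSc×2, lsC×2, lsc×2
LlSsCc gametes: LSC×1, LSc×1, LsC×1, Lsc×1, lSC×1, lSc×1, lsC×1, lsc×1
llSsCc×LlSsCc grid (8·8=64): LlSSCC=2 LlSSCc=4 LlSScc=2 LlSsCC=4 LlSsCc=8 LlSscc=4 LlssCC=2 LlssCc=4 Llsscc=2 llSSCC=2 llSSCc=4 llSScc=2 llSsCC=4 llSsCc=8 llSscc=4 llssCC=2 llssCc=4 llsscc=2
LlSSCc hits 4/64; gcd=4; 4÷4/64÷4 = 1/16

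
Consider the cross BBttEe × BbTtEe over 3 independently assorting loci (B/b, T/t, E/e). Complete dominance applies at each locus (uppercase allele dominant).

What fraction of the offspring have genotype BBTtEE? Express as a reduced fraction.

BBttEe gametes: BtE×4, Bte×4
BbTtEe gametes: BTE×1, BTe×1, BtE×1, Bte×1, bTE×1, bTe×1, btE×1, bte×1
BBttEe×BbTtEe grid (8·8=64): BBTtEE=4 BBTtEe=8 BBTtee=4 BBttEE=4 BBttEe=8 BBttee=4 BbTtEE=4 BbTtEe=8 BbTtee=4 BbttEE=4 BbttEe=8 Bbttee=4
BBTtEE hits 4/64; gcd=4; 4÷4/64÷4 = 1/16

P(BBTtEE) = 1/16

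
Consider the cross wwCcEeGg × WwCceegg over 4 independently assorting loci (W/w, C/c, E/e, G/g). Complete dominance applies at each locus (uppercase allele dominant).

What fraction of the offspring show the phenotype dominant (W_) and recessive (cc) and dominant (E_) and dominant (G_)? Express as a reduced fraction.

P(W_ cc E_ G_) = 1/32

wwCcEeGg gametes: wCEG×2, wCEg×2, wCeG×2, wCeg×2, wcEG×2, wcEg×2, wceG×2, wceg×2
WwCceegg gametes: WCeg×4, Wceg×4, wCeg×4, wceg×4
wwCcEeGg×WwCceegg grid (16·16=256): WwCCEeGg=8 WwCCEegg=8 WwCCeeGg=8 WwCCeegg=8 WwCcEeGg=16 WwCcEegg=16 WwCceeGg=16 WwCceegg=16 WwccEeGg=8 WwccEegg=8 WwcceeGg=8 Wwcceegg=8 wwCCEeGg=8 wwCCEegg=8 wwCCeeGg=8 wwCCeegg=8 wwCcEeGg=16 wwCcEegg=16 wwCceeGg=16 wwCceegg=16 wwccEeGg=8 wwccEegg=8 wwcceeGg=8 wwcceegg=8
W_ cc E_ G_ hits 8/256; gcd=8; 8÷8/256÷8 = 1/32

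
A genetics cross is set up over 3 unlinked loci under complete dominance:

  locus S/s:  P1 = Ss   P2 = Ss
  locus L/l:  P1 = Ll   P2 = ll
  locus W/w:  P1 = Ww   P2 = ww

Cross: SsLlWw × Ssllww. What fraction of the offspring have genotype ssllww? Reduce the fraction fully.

P(ssllww) = 1/16

SsLlWw gametes: SLW×1, SLw×1, SlW×1, Slw×1, sLW×1, sLw×1, slW×1, slw×1
Ssllww gametes: Slw×4, slw×4
SsLlWw×Ssllww grid (8·8=64): SSLlWw=4 SSLlww=4 SSllWw=4 SSllww=4 SsLlWw=8 SsLlww=8 SsllWw=8 Ssllww=8 ssLlWw=4 ssLlww=4 ssllWw=4 ssllww=4
ssllww hits 4/64; gcd=4; 4÷4/64÷4 = 1/16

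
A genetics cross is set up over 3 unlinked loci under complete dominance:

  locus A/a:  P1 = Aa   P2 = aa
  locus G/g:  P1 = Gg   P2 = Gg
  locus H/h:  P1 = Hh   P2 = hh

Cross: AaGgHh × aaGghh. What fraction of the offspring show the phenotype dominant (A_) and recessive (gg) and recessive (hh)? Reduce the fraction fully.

AaGgHh gametes: AGH×1, AGh×1, AgH×1, Agh×1, aGH×1, aGh×1, agH×1, agh×1
aaGghh gametes: aGh×4, agh×4
AaGgHh×aaGghh grid (8·8=64): AaGGHh=4 AaGGhh=4 AaGgHh=8 AaGghh=8 AaggHh=4 Aagghh=4 aaGGHh=4 aaGGhh=4 aaGgHh=8 aaGghh=8 aaggHh=4 aagghh=4
A_ gg hh hits 4/64; gcd=4; 4÷4/64÷4 = 1/16

P(A_ gg hh) = 1/16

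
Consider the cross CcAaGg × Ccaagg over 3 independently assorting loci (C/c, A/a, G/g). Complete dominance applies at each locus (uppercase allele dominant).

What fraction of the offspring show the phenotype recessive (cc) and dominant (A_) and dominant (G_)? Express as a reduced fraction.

CcAaGg gametes: CAG×1, CAg×1, CaG×1, Cag×1, cAG×1, cAg×1, caG×1, cag×1
Ccaagg gametes: Cag×4, cag×4
CcAaGg×Ccaagg grid (8·8=64): CCAaGg=4 CCAagg=4 CCaaGg=4 CCaagg=4 CcAaGg=8 CcAagg=8 CcaaGg=8 Ccaagg=8 ccAaGg=4 ccAagg=4 ccaaGg=4 ccaagg=4
cc A_ G_ hits 4/64; gcd=4; 4÷4/64÷4 = 1/16

P(cc A_ G_) = 1/16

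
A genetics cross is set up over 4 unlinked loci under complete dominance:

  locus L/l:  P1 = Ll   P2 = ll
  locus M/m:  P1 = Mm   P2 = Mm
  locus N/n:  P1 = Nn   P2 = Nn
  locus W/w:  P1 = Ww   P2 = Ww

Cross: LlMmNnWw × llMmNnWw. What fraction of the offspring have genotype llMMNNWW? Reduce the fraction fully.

P(llMMNNWW) = 1/128

LlMmNnWw gametes: LMNW×1, LMNw×1, LMnW×1, LMnw×1, LmNW×1, LmNw×1, LmnW×1, Lmnw×1, lMNW×1, lMNw×1, lMnW×1, lMnw×1, lmNW×1, lmNw×1, lmnW×1, lmnw×1
llMmNnWw gametes: lMNW×2, lMNw×2, lMnW×2, lMnw×2, lmNW×2, lmNw×2, lmnW×2, lmnw×2
LlMmNnWw×llMmNnWw grid (16·16=256): LlMMNNWW=2 LlMMNNWw=4 LlMMNNww=2 LlMMNnWW=4 LlMMNnWw=8 LlMMNnww=4 LlMMnnWW=2 LlMMnnWw=4 LlMMnnww=2 LlMmNNWW=4 LlMmNNWw=8 LlMmNNww=4 LlMmNnWW=8 LlMmNnWw=16 LlMmNnww=8 LlMmnnWW=4 LlMmnnWw=8 LlMmnnww=4 LlmmNNWW=2 LlmmNNWw=4 LlmmNNww=2 LlmmNnWW=4 LlmmNnWw=8 LlmmNnww=4 LlmmnnWW=2 LlmmnnWw=4 Llmmnnww=2 llMMNNWW=2 llMMNNWw=4 llMMNNww=2 llMMNnWW=4 llMMNnWw=8 llMMNnww=4 llMMnnWW=2 llMMnnWw=4 llMMnnww=2 llMmNNWW=4 llMmNNWw=8 llMmNNww=4 llMmNnWW=8 llMmNnWw=16 llMmNnww=8 llMmnnWW=4 llMmnnWw=8 llMmnnww=4 llmmNNWW=2 llmmNNWw=4 llmmNNww=2 llmmNnWW=4 llmmNnWw=8 llmmNnww=4 llmmnnWW=2 llmmnnWw=4 llmmnnww=2
llMMNNWW hits 2/256; gcd=2; 2÷2/256÷2 = 1/128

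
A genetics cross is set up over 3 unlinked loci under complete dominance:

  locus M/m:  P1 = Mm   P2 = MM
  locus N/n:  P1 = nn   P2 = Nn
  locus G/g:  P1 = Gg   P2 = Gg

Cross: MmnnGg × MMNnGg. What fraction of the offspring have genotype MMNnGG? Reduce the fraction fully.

MmnnGg gametes: MnG×2, Mng×2, mnG×2, mng×2
MMNnGg gametes: MNG×2, MNg×2, MnG×2, Mng×2
MmnnGg×MMNnGg grid (8·8=64): MMNnGG=4 MMNnGg=8 MMNngg=4 MMnnGG=4 MMnnGg=8 MMnngg=4 MmNnGG=4 MmNnGg=8 MmNngg=4 MmnnGG=4 MmnnGg=8 Mmnngg=4
MMNnGG hits 4/64; gcd=4; 4÷4/64÷4 = 1/16

P(MMNnGG) = 1/16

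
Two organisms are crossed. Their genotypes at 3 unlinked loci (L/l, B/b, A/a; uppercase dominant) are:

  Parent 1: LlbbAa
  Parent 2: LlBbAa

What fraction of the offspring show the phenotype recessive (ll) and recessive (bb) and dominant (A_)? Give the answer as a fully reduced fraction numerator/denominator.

P(ll bb A_) = 3/32

LlbbAa gametes: LbA×2, Lba×2, lbA×2, lba×2
LlBbAa gametes: LBA×1, LBa×1, LbA×1, Lba×1, lBA×1, lBa×1, lbA×1, lba×1
LlbbAa×LlBbAa grid (8·8=64): LLBbAA=2 LLBbAa=4 LLBbaa=2 LLbbAA=2 LLbbAa=4 LLbbaa=2 LlBbAA=4 LlBbAa=8 LlBbaa=4 LlbbAA=4 LlbbAa=8 Llbbaa=4 llBbAA=2 llBbAa=4 llBbaa=2 llbbAA=2 llbbAa=4 llbbaa=2
ll bb A_ hits 6/64; gcd=2; 6÷2/64÷2 = 3/32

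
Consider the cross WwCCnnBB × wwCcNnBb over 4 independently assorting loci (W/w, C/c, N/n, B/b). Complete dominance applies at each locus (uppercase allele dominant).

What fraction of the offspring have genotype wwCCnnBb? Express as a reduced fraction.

WwCCnnBB gametes: WCnB×8, wCnB×8
wwCcNnBb gametes: wCNB×2, wCNb×2, wCnB×2, wCnb×2, wcNB×2, wcNb×2, wcnB×2, wcnb×2
WwCCnnBB×wwCcNnBb grid (16·16=256): WwCCNnBB=16 WwCCNnBb=16 WwCCnnBB=16 WwCCnnBb=16 WwCcNnBB=16 WwCcNnBb=16 WwCcnnBB=16 WwCcnnBb=16 wwCCNnBB=16 wwCCNnBb=16 wwCCnnBB=16 wwCCnnBb=16 wwCcNnBB=16 wwCcNnBb=16 wwCcnnBB=16 wwCcnnBb=16
wwCCnnBb hits 16/256; gcd=16; 16÷16/256÷16 = 1/16

P(wwCCnnBb) = 1/16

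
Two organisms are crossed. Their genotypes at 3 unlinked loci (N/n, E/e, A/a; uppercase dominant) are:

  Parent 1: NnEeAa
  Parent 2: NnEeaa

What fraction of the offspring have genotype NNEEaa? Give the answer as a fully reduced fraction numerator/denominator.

P(NNEEaa) = 1/32

NnEeAa gametes: NEA×1, NEa×1, NeA×1, Nea×1, nEA×1, nEa×1, neA×1, nea×1
NnEeaa gametes: NEa×2, Nea×2, nEa×2, nea×2
NnEeAa×NnEeaa grid (8·8=64): NNEEAa=2 NNEEaa=2 NNEeAa=4 NNEeaa=4 NNeeAa=2 NNeeaa=2 NnEEAa=4 NnEEaa=4 NnEeAa=8 NnEeaa=8 NneeAa=4 Nneeaa=4 nnEEAa=2 nnEEaa=2 nnEeAa=4 nnEeaa=4 nneeAa=2 nneeaa=2
NNEEaa hits 2/64; gcd=2; 2÷2/64÷2 = 1/32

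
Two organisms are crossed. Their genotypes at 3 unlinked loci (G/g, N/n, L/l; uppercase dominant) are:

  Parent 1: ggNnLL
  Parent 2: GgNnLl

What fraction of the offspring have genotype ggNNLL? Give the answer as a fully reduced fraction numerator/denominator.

P(ggNNLL) = 1/16

ggNnLL gametes: gNL×4, gnL×4
GgNnLl gametes: GNL×1, GNl×1, GnL×1, Gnl×1, gNL×1, gNl×1, gnL×1, gnl×1
ggNnLL×GgNnLl grid (8·8=64): GgNNLL=4 GgNNLl=4 GgNnLL=8 GgNnLl=8 GgnnLL=4 GgnnLl=4 ggNNLL=4 ggNNLl=4 ggNnLL=8 ggNnLl=8 ggnnLL=4 ggnnLl=4
ggNNLL hits 4/64; gcd=4; 4÷4/64÷4 = 1/16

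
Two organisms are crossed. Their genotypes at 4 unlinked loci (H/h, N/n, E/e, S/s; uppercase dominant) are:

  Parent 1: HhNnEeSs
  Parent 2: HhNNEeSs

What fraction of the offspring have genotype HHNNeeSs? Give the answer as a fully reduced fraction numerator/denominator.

HhNnEeSs gametes: HNES×1, HNEs×1, HNeS×1, HNes×1, HnES×1, HnEs×1, HneS×1, Hnes×1, hNES×1, hNEs×1, hNeS×1, hNes×1, hnES×1, hnEs×1, hneS×1, hnes×1
HhNNEeSs gametes: HNES×2, HNEs×2, HNeS×2, HNes×2, hNES×2, hNEs×2, hNeS×2, hNes×2
HhNnEeSs×HhNNEeSs grid (16·16=256): HHNNEESS=2 HHNNEESs=4 HHNNEEss=2 HHNNEeSS=4 HHNNEeSs=8 HHNNEess=4 HHNNeeSS=2 HHNNeeSs=4 HHNNeess=2 HHNnEESS=2 HHNnEESs=4 HHNnEEss=2 HHNnEeSS=4 HHNnEeSs=8 HHNnEess=4 HHNneeSS=2 HHNneeSs=4 HHNneess=2 HhNNEESS=4 HhNNEESs=8 HhNNEEss=4 HhNNEeSS=8 HhNNEeSs=16 HhNNEess=8 HhNNeeSS=4 HhNNeeSs=8 HhNNeess=4 HhNnEESS=4 HhNnEESs=8 HhNnEEss=4 HhNnEeSS=8 HhNnEeSs=16 HhNnEess=8 HhNneeSS=4 HhNneeSs=8 HhNneess=4 hhNNEESS=2 hhNNEESs=4 hhNNEEss=2 hhNNEeSS=4 hhNNEeSs=8 hhNNEess=4 hhNNeeSS=2 hhNNeeSs=4 hhNNeess=2 hhNnEESS=2 hhNnEESs=4 hhNnEEss=2 hhNnEeSS=4 hhNnEeSs=8 hhNnEess=4 hhNneeSS=2 hhNneeSs=4 hhNneess=2
HHNNeeSs hits 4/256; gcd=4; 4÷4/256÷4 = 1/64

P(HHNNeeSs) = 1/64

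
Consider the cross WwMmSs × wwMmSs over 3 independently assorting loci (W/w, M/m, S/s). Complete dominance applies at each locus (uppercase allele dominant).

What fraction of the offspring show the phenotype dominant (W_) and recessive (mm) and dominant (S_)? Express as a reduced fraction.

P(W_ mm S_) = 3/32

WwMmSs gametes: WMS×1, WMs×1, WmS×1, Wms×1, wMS×1, wMs×1, wmS×1, wms×1
wwMmSs gametes: wMS×2, wMs×2, wmS×2, wms×2
WwMmSs×wwMmSs grid (8·8=64): WwMMSS=2 WwMMSs=4 WwMMss=2 WwMmSS=4 WwMmSs=8 WwMmss=4 WwmmSS=2 WwmmSs=4 Wwmmss=2 wwMMSS=2 wwMMSs=4 wwMMss=2 wwMmSS=4 wwMmSs=8 wwMmss=4 wwmmSS=2 wwmmSs=4 wwmmss=2
W_ mm S_ hits 6/64; gcd=2; 6÷2/64÷2 = 3/32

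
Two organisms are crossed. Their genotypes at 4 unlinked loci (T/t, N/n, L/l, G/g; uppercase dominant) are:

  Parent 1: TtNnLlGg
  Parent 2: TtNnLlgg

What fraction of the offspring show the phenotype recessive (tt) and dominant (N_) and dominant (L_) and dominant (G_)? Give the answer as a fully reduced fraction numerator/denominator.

P(tt N_ L_ G_) = 9/128

TtNnLlGg gametes: TNLG×1, TNLg×1, TNlG×1, TNlg×1, TnLG×1, TnLg×1, TnlG×1, Tnlg×1, tNLG×1, tNLg×1, tNlG×1, tNlg×1, tnLG×1, tnLg×1, tnlG×1, tnlg×1
TtNnLlgg gametes: TNLg×2, TNlg×2, TnLg×2, Tnlg×2, tNLg×2, tNlg×2, tnLg×2, tnlg×2
TtNnLlGg×TtNnLlgg grid (16·16=256): TTNNLLGg=2 TTNNLLgg=2 TTNNLlGg=4 TTNNLlgg=4 TTNNllGg=2 TTNNllgg=2 TTNnLLGg=4 TTNnLLgg=4 TTNnLlGg=8 TTNnLlgg=8 TTNnllGg=4 TTNnllgg=4 TTnnLLGg=2 TTnnLLgg=2 TTnnLlGg=4 TTnnLlgg=4 TTnnllGg=2 TTnnllgg=2 TtNNLLGg=4 TtNNLLgg=4 TtNNLlGg=8 TtNNLlgg=8 TtNNllGg=4 TtNNllgg=4 TtNnLLGg=8 TtNnLLgg=8 TtNnLlGg=16 TtNnLlgg=16 TtNnllGg=8 TtNnllgg=8 TtnnLLGg=4 TtnnLLgg=4 TtnnLlGg=8 TtnnLlgg=8 TtnnllGg=4 Ttnnllgg=4 ttNNLLGg=2 ttNNLLgg=2 ttNNLlGg=4 ttNNLlgg=4 ttNNllGg=2 ttNNllgg=2 ttNnLLGg=4 ttNnLLgg=4 ttNnLlGg=8 ttNnLlgg=8 ttNnllGg=4 ttNnllgg=4 ttnnLLGg=2 ttnnLLgg=2 ttnnLlGg=4 ttnnLlgg=4 ttnnllGg=2 ttnnllgg=2
tt N_ L_ G_ hits 18/256; gcd=2; 18÷2/256÷2 = 9/128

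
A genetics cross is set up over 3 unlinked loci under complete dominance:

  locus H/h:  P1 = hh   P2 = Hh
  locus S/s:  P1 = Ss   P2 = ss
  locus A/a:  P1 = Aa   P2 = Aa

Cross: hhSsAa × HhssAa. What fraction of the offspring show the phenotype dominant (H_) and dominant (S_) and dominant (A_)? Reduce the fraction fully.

hhSsAa gametes: hSA×2, hSa×2, hsA×2, hsa×2
HhssAa gametes: HsA×2, Hsa×2, hsA×2, hsa×2
hhSsAa×HhssAa grid (8·8=64): HhSsAA=4 HhSsAa=8 HhSsaa=4 HhssAA=4 HhssAa=8 Hhssaa=4 hhSsAA=4 hhSsAa=8 hhSsaa=4 hhssAA=4 hhssAa=8 hhssaa=4
H_ S_ A_ hits 12/64; gcd=4; 12÷4/64÷4 = 3/16

P(H_ S_ A_) = 3/16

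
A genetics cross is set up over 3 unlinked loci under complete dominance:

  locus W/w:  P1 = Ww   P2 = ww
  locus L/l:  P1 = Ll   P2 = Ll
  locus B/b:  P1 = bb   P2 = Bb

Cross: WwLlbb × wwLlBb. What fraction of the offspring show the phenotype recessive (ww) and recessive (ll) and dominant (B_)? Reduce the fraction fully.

WwLlbb gametes: WLb×2, Wlb×2, wLb×2, wlb×2
wwLlBb gametes: wLB×2, wLb×2, wlB×2, wlb×2
WwLlbb×wwLlBb grid (8·8=64): WwLLBb=4 WwLLbb=4 WwLlBb=8 WwLlbb=8 WwllBb=4 Wwllbb=4 wwLLBb=4 wwLLbb=4 wwLlBb=8 wwLlbb=8 wwllBb=4 wwllbb=4
ww ll B_ hits 4/64; gcd=4; 4÷4/64÷4 = 1/16

P(ww ll B_) = 1/16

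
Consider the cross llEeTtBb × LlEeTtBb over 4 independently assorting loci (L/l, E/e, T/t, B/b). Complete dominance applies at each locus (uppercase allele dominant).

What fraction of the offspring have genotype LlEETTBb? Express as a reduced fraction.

P(LlEETTBb) = 1/64

llEeTtBb gametes: lETB×2, lETb×2, lEtB×2, lEtb×2, leTB×2, leTb×2, letB×2, letb×2
LlEeTtBb gametes: LETB×1, LETb×1, LEtB×1, LEtb×1, LeTB×1, LeTb×1, LetB×1, Letb×1, lETB×1, lETb×1, lEtB×1, lEtb×1, leTB×1, leTb×1, letB×1, letb×1
llEeTtBb×LlEeTtBb grid (16·16=256): LlEETTBB=2 LlEETTBb=4 LlEETTbb=2 LlEETtBB=4 LlEETtBb=8 LlEETtbb=4 LlEEttBB=2 LlEEttBb=4 LlEEttbb=2 LlEeTTBB=4 LlEeTTBb=8 LlEeTTbb=4 LlEeTtBB=8 LlEeTtBb=16 LlEeTtbb=8 LlEettBB=4 LlEettBb=8 LlEettbb=4 LleeTTBB=2 LleeTTBb=4 LleeTTbb=2 LleeTtBB=4 LleeTtBb=8 LleeTtbb=4 LleettBB=2 LleettBb=4 Lleettbb=2 llEETTBB=2 llEETTBb=4 llEETTbb=2 llEETtBB=4 llEETtBb=8 llEETtbb=4 llEEttBB=2 llEEttBb=4 llEEttbb=2 llEeTTBB=4 llEeTTBb=8 llEeTTbb=4 llEeTtBB=8 llEeTtBb=16 llEeTtbb=8 llEettBB=4 llEettBb=8 llEettbb=4 lleeTTBB=2 lleeTTBb=4 lleeTTbb=2 lleeTtBB=4 lleeTtBb=8 lleeTtbb=4 lleettBB=2 lleettBb=4 lleettbb=2
LlEETTBb hits 4/256; gcd=4; 4÷4/256÷4 = 1/64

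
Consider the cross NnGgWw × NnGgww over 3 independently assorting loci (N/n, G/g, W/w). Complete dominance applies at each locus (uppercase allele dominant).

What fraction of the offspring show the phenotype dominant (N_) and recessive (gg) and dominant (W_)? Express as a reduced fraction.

NnGgWw gametes: NGW×1, NGw×1, NgW×1, Ngw×1, nGW×1, nGw×1, ngW×1, ngw×1
NnGgww gametes: NGw×2, Ngw×2, nGw×2, ngw×2
NnGgWw×NnGgww grid (8·8=64): NNGGWw=2 NNGGww=2 NNGgWw=4 NNGgww=4 NNggWw=2 NNggww=2 NnGGWw=4 NnGGww=4 NnGgWw=8 NnGgww=8 NnggWw=4 Nnggww=4 nnGGWw=2 nnGGww=2 nnGgWw=4 nnGgww=4 nnggWw=2 nnggww=2
N_ gg W_ hits 6/64; gcd=2; 6÷2/64÷2 = 3/32

P(N_ gg W_) = 3/32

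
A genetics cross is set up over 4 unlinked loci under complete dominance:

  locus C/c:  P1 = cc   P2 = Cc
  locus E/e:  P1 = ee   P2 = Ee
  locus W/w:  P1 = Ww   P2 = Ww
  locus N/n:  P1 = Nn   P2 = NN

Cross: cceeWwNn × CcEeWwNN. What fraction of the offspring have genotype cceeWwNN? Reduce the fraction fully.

cceeWwNn gametes: ceWN×4, ceWn×4, cewN×4, cewn×4
CcEeWwNN gametes: CEWN×2, CEwN×2, CeWN×2, CewN×2, cEWN×2, cEwN×2, ceWN×2, cewN×2
cceeWwNn×CcEeWwNN grid (16·16=256): CcEeWWNN=8 CcEeWWNn=8 CcEeWwNN=16 CcEeWwNn=16 CcEewwNN=8 CcEewwNn=8 CceeWWNN=8 CceeWWNn=8 CceeWwNN=16 CceeWwNn=16 CceewwNN=8 CceewwNn=8 ccEeWWNN=8 ccEeWWNn=8 ccEeWwNN=16 ccEeWwNn=16 ccEewwNN=8 ccEewwNn=8 cceeWWNN=8 cceeWWNn=8 cceeWwNN=16 cceeWwNn=16 cceewwNN=8 cceewwNn=8
cceeWwNN hits 16/256; gcd=16; 16÷16/256÷16 = 1/16

P(cceeWwNN) = 1/16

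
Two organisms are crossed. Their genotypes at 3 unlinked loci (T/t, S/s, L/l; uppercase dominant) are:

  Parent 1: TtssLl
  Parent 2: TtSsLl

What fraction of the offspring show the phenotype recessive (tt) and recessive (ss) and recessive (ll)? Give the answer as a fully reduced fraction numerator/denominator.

TtssLl gametes: TsL×2, Tsl×2, tsL×2, tsl×2
TtSsLl gametes: TSL×1, TSl×1, TsL×1, Tsl×1, tSL×1, tSl×1, tsL×1, tsl×1
TtssLl×TtSsLl grid (8·8=64): TTSsLL=2 TTSsLl=4 TTSsll=2 TTssLL=2 TTssLl=4 TTssll=2 TtSsLL=4 TtSsLl=8 TtSsll=4 TtssLL=4 TtssLl=8 Ttssll=4 ttSsLL=2 ttSsLl=4 ttSsll=2 ttssLL=2 ttssLl=4 ttssll=2
tt ss ll hits 2/64; gcd=2; 2÷2/64÷2 = 1/32

P(tt ss ll) = 1/32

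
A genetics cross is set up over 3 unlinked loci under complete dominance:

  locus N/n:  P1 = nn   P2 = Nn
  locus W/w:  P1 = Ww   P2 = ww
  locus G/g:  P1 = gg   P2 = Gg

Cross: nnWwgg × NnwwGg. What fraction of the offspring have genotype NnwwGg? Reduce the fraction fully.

nnWwgg gametes: nWg×4, nwg×4
NnwwGg gametes: NwG×2, Nwg×2, nwG×2, nwg×2
nnWwgg×NnwwGg grid (8·8=64): NnWwGg=8 NnWwgg=8 NnwwGg=8 Nnwwgg=8 nnWwGg=8 nnWwgg=8 nnwwGg=8 nnwwgg=8
NnwwGg hits 8/64; gcd=8; 8÷8/64÷8 = 1/8

P(NnwwGg) = 1/8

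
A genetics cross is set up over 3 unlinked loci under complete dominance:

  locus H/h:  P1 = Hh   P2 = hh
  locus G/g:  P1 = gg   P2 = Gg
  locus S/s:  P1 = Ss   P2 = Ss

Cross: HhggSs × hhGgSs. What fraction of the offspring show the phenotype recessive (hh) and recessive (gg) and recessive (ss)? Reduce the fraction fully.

P(hh gg ss) = 1/16

HhggSs gametes: HgS×2, Hgs×2, hgS×2, hgs×2
hhGgSs gametes: hGS×2, hGs×2, hgS×2, hgs×2
HhggSs×hhGgSs grid (8·8=64): HhGgSS=4 HhGgSs=8 HhGgss=4 HhggSS=4 HhggSs=8 Hhggss=4 hhGgSS=4 hhGgSs=8 hhGgss=4 hhggSS=4 hhggSs=8 hhggss=4
hh gg ss hits 4/64; gcd=4; 4÷4/64÷4 = 1/16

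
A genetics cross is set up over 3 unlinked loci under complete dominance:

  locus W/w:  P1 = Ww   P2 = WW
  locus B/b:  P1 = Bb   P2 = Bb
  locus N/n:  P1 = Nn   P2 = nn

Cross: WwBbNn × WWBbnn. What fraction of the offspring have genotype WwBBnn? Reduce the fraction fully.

P(WwBBnn) = 1/16

WwBbNn gametes: WBN×1, WBn×1, WbN×1, Wbn×1, wBN×1, wBn×1, wbN×1, wbn×1
WWBbnn gametes: WBn×4, Wbn×4
WwBbNn×WWBbnn grid (8·8=64): WWBBNn=4 WWBBnn=4 WWBbNn=8 WWBbnn=8 WWbbNn=4 WWbbnn=4 WwBBNn=4 WwBBnn=4 WwBbNn=8 WwBbnn=8 WwbbNn=4 Wwbbnn=4
WwBBnn hits 4/64; gcd=4; 4÷4/64÷4 = 1/16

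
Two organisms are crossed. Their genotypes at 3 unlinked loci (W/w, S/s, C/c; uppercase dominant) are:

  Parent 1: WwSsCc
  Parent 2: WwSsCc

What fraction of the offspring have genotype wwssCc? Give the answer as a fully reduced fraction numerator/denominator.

P(wwssCc) = 1/32

WwSsCc gametes: WSC×1, WSc×1, WsC×1, Wsc×1, wSC×1, wSc×1, wsC×1, wsc×1
WwSsCc gametes: WSC×1, WSc×1, WsC×1, Wsc×1, wSC×1, wSc×1, wsC×1, wsc×1
WwSsCc×WwSsCc grid (8·8=64): WWSSCC=1 WWSSCc=2 WWSScc=1 WWSsCC=2 WWSsCc=4 WWSscc=2 WWssCC=1 WWssCc=2 WWsscc=1 WwSSCC=2 WwSSCc=4 WwSScc=2 WwSsCC=4 WwSsCc=8 WwSscc=4 WwssCC=2 WwssCc=4 Wwsscc=2 wwSSCC=1 wwSSCc=2 wwSScc=1 wwSsCC=2 wwSsCc=4 wwSscc=2 wwssCC=1 wwssCc=2 wwsscc=1
wwssCc hits 2/64; gcd=2; 2÷2/64÷2 = 1/32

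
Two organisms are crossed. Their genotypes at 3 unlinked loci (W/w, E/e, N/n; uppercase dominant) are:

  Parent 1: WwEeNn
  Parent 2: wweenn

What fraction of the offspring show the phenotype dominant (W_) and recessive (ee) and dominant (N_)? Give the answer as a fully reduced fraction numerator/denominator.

P(W_ ee N_) = 1/8

WwEeNn gametes: WEN×1, WEn×1, WeN×1, Wen×1, wEN×1, wEn×1, weN×1, wen×1
wweenn gametes: wen×8
WwEeNn×wweenn grid (8·8=64): WwEeNn=8 WwEenn=8 WweeNn=8 Wweenn=8 wwEeNn=8 wwEenn=8 wweeNn=8 wweenn=8
W_ ee N_ hits 8/64; gcd=8; 8÷8/64÷8 = 1/8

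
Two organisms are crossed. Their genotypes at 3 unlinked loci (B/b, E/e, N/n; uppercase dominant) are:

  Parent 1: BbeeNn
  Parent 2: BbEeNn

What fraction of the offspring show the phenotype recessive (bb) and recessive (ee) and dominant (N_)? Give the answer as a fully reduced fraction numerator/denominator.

P(bb ee N_) = 3/32

BbeeNn gametes: BeN×2, Ben×2, beN×2, ben×2
BbEeNn gametes: BEN×1, BEn×1, BeN×1, Ben×1, bEN×1, bEn×1, beN×1, ben×1
BbeeNn×BbEeNn grid (8·8=64): BBEeNN=2 BBEeNn=4 BBEenn=2 BBeeNN=2 BBeeNn=4 BBeenn=2 BbEeNN=4 BbEeNn=8 BbEenn=4 BbeeNN=4 BbeeNn=8 Bbeenn=4 bbEeNN=2 bbEeNn=4 bbEenn=2 bbeeNN=2 bbeeNn=4 bbeenn=2
bb ee N_ hits 6/64; gcd=2; 6÷2/64÷2 = 3/32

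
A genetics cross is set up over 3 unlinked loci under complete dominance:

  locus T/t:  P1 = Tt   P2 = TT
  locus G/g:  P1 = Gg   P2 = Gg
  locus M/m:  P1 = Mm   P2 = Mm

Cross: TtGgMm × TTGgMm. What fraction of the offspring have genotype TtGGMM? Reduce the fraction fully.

P(TtGGMM) = 1/32

TtGgMm gametes: TGM×1, TGm×1, TgM×1, Tgm×1, tGM×1, tGm×1, tgM×1, tgm×1
TTGgMm gametes: TGM×2, TGm×2, TgM×2, Tgm×2
TtGgMm×TTGgMm grid (8·8=64): TTGGMM=2 TTGGMm=4 TTGGmm=2 TTGgMM=4 TTGgMm=8 TTGgmm=4 TTggMM=2 TTggMm=4 TTggmm=2 TtGGMM=2 TtGGMm=4 TtGGmm=2 TtGgMM=4 TtGgMm=8 TtGgmm=4 TtggMM=2 TtggMm=4 Ttggmm=2
TtGGMM hits 2/64; gcd=2; 2÷2/64÷2 = 1/32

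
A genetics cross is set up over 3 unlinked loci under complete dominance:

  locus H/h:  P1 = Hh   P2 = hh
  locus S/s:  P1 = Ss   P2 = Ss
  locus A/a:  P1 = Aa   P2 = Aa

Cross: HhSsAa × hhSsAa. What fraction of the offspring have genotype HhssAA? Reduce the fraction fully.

P(HhssAA) = 1/32

HhSsAa gametes: HSA×1, HSa×1, HsA×1, Hsa×1, hSA×1, hSa×1, hsA×1, hsa×1
hhSsAa gametes: hSA×2, hSa×2, hsA×2, hsa×2
HhSsAa×hhSsAa grid (8·8=64): HhSSAA=2 HhSSAa=4 HhSSaa=2 HhSsAA=4 HhSsAa=8 HhSsaa=4 HhssAA=2 HhssAa=4 Hhssaa=2 hhSSAA=2 hhSSAa=4 hhSSaa=2 hhSsAA=4 hhSsAa=8 hhSsaa=4 hhssAA=2 hhssAa=4 hhssaa=2
HhssAA hits 2/64; gcd=2; 2÷2/64÷2 = 1/32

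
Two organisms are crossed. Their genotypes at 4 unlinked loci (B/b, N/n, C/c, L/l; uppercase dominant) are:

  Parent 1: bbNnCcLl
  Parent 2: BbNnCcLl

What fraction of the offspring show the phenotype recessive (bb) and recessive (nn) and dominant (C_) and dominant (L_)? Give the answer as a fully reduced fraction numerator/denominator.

P(bb nn C_ L_) = 9/128

bbNnCcLl gametes: bNCL×2, bNCl×2, bNcL×2, bNcl×2, bnCL×2, bnCl×2, bncL×2, bncl×2
BbNnCcLl gametes: BNCL×1, BNCl×1, BNcL×1, BNcl×1, BnCL×1, BnCl×1, BncL×1, Bncl×1, bNCL×1, bNCl×1, bNcL×1, bNcl×1, bnCL×1, bnCl×1, bncL×1, bncl×1
bbNnCcLl×BbNnCcLl grid (16·16=256): BbNNCCLL=2 BbNNCCLl=4 BbNNCCll=2 BbNNCcLL=4 BbNNCcLl=8 BbNNCcll=4 BbNNccLL=2 BbNNccLl=4 BbNNccll=2 BbNnCCLL=4 BbNnCCLl=8 BbNnCCll=4 BbNnCcLL=8 BbNnCcLl=16 BbNnCcll=8 BbNnccLL=4 BbNnccLl=8 BbNnccll=4 BbnnCCLL=2 BbnnCCLl=4 BbnnCCll=2 BbnnCcLL=4 BbnnCcLl=8 BbnnCcll=4 BbnnccLL=2 BbnnccLl=4 Bbnnccll=2 bbNNCCLL=2 bbNNCCLl=4 bbNNCCll=2 bbNNCcLL=4 bbNNCcLl=8 bbNNCcll=4 bbNNccLL=2 bbNNccLl=4 bbNNccll=2 bbNnCCLL=4 bbNnCCLl=8 bbNnCCll=4 bbNnCcLL=8 bbNnCcLl=16 bbNnCcll=8 bbNnccLL=4 bbNnccLl=8 bbNnccll=4 bbnnCCLL=2 bbnnCCLl=4 bbnnCCll=2 bbnnCcLL=4 bbnnCcLl=8 bbnnCcll=4 bbnnccLL=2 bbnnccLl=4 bbnnccll=2
bb nn C_ L_ hits 18/256; gcd=2; 18÷2/256÷2 = 9/128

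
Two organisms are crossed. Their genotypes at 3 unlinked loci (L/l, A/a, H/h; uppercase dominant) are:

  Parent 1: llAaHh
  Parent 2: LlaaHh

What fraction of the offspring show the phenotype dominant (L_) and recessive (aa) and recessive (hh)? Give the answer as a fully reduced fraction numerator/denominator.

P(L_ aa hh) = 1/16

llAaHh gametes: lAH×2, lAh×2, laH×2, lah×2
LlaaHh gametes: LaH×2, Lah×2, laH×2, lah×2
llAaHh×LlaaHh grid (8·8=64): LlAaHH=4 LlAaHh=8 LlAahh=4 LlaaHH=4 LlaaHh=8 Llaahh=4 llAaHH=4 llAaHh=8 llAahh=4 llaaHH=4 llaaHh=8 llaahh=4
L_ aa hh hits 4/64; gcd=4; 4÷4/64÷4 = 1/16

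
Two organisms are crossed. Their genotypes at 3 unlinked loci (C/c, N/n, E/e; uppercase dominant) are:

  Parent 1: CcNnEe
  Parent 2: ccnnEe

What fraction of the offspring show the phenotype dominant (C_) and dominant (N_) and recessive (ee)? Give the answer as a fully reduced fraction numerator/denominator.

CcNnEe gametes: CNE×1, CNe×1, CnE×1, Cne×1, cNE×1, cNe×1, cnE×1, cne×1
ccnnEe gametes: cnE×4, cne×4
CcNnEe×ccnnEe grid (8·8=64): CcNnEE=4 CcNnEe=8 CcNnee=4 CcnnEE=4 CcnnEe=8 Ccnnee=4 ccNnEE=4 ccNnEe=8 ccNnee=4 ccnnEE=4 ccnnEe=8 ccnnee=4
C_ N_ ee hits 4/64; gcd=4; 4÷4/64÷4 = 1/16

P(C_ N_ ee) = 1/16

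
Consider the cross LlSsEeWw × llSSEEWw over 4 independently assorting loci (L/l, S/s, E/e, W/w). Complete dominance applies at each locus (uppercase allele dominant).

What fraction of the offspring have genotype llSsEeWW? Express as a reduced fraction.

P(llSsEeWW) = 1/32

LlSsEeWw gametes: LSEW×1, LSEw×1, LSeW×1, LSew×1, LsEW×1, LsEw×1, LseW×1, Lsew×1, lSEW×1, lSEw×1, lSeW×1, lSew×1, lsEW×1, lsEw×1, lseW×1, lsew×1
llSSEEWw gametes: lSEW×8, lSEw×8
LlSsEeWw×llSSEEWw grid (16·16=256): LlSSEEWW=8 LlSSEEWw=16 LlSSEEww=8 LlSSEeWW=8 LlSSEeWw=16 LlSSEeww=8 LlSsEEWW=8 LlSsEEWw=16 LlSsEEww=8 LlSsEeWW=8 LlSsEeWw=16 LlSsEeww=8 llSSEEWW=8 llSSEEWw=16 llSSEEww=8 llSSEeWW=8 llSSEeWw=16 llSSEeww=8 llSsEEWW=8 llSsEEWw=16 llSsEEww=8 llSsEeWW=8 llSsEeWw=16 llSsEeww=8
llSsEeWW hits 8/256; gcd=8; 8÷8/256÷8 = 1/32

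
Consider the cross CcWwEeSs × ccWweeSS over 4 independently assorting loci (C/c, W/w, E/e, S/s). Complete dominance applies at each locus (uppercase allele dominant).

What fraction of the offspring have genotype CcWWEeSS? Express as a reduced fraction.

CcWwEeSs gametes: CWES×1, CWEs×1, CWeS×1, CWes×1, CwES×1, CwEs×1, CweS×1, Cwes×1, cWES×1, cWEs×1, cWeS×1, cWes×1, cwES×1, cwEs×1, cweS×1, cwes×1
ccWweeSS gametes: cWeS×8, cweS×8
CcWwEeSs×ccWweeSS grid (16·16=256): CcWWEeSS=8 CcWWEeSs=8 CcWWeeSS=8 CcWWeeSs=8 CcWwEeSS=16 CcWwEeSs=16 CcWweeSS=16 CcWweeSs=16 CcwwEeSS=8 CcwwEeSs=8 CcwweeSS=8 CcwweeSs=8 ccWWEeSS=8 ccWWEeSs=8 ccWWeeSS=8 ccWWeeSs=8 ccWwEeSS=16 ccWwEeSs=16 ccWweeSS=16 ccWweeSs=16 ccwwEeSS=8 ccwwEeSs=8 ccwweeSS=8 ccwweeSs=8
CcWWEeSS hits 8/256; gcd=8; 8÷8/256÷8 = 1/32

P(CcWWEeSS) = 1/32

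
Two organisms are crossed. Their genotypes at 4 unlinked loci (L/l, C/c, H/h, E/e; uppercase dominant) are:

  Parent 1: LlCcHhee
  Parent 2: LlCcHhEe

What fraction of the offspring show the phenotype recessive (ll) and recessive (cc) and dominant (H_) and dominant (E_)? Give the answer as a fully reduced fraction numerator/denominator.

P(ll cc H_ E_) = 3/128

LlCcHhee gametes: LCHe×2, LChe×2, LcHe×2, Lche×2, lCHe×2, lChe×2, lcHe×2, lche×2
LlCcHhEe gametes: LCHE×1, LCHe×1, LChE×1, LChe×1, LcHE×1, LcHe×1, LchE×1, Lche×1, lCHE×1, lCHe×1, lChE×1, lChe×1, lcHE×1, lcHe×1, lchE×1, lche×1
LlCcHhee×LlCcHhEe grid (16·16=256): LLCCHHEe=2 LLCCHHee=2 LLCCHhEe=4 LLCCHhee=4 LLCChhEe=2 LLCChhee=2 LLCcHHEe=4 LLCcHHee=4 LLCcHhEe=8 LLCcHhee=8 LLCchhEe=4 LLCchhee=4 LLccHHEe=2 LLccHHee=2 LLccHhEe=4 LLccHhee=4 LLcchhEe=2 LLcchhee=2 LlCCHHEe=4 LlCCHHee=4 LlCCHhEe=8 LlCCHhee=8 LlCChhEe=4 LlCChhee=4 LlCcHHEe=8 LlCcHHee=8 LlCcHhEe=16 LlCcHhee=16 LlCchhEe=8 LlCchhee=8 LlccHHEe=4 LlccHHee=4 LlccHhEe=8 LlccHhee=8 LlcchhEe=4 Llcchhee=4 llCCHHEe=2 llCCHHee=2 llCCHhEe=4 llCCHhee=4 llCChhEe=2 llCChhee=2 llCcHHEe=4 llCcHHee=4 llCcHhEe=8 llCcHhee=8 llCchhEe=4 llCchhee=4 llccHHEe=2 llccHHee=2 llccHhEe=4 llccHhee=4 llcchhEe=2 llcchhee=2
ll cc H_ E_ hits 6/256; gcd=2; 6÷2/256÷2 = 3/128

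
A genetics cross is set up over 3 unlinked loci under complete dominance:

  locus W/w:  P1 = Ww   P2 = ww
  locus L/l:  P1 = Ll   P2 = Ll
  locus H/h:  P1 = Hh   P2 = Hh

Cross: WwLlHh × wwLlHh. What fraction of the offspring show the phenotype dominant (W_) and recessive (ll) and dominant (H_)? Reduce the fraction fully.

P(W_ ll H_) = 3/32

WwLlHh gametes: WLH×1, WLh×1, WlH×1, Wlh×1, wLH×1, wLh×1, wlH×1, wlh×1
wwLlHh gametes: wLH×2, wLh×2, wlH×2, wlh×2
WwLlHh×wwLlHh grid (8·8=64): WwLLHH=2 WwLLHh=4 WwLLhh=2 WwLlHH=4 WwLlHh=8 WwLlhh=4 WwllHH=2 WwllHh=4 Wwllhh=2 wwLLHH=2 wwLLHh=4 wwLLhh=2 wwLlHH=4 wwLlHh=8 wwLlhh=4 wwllHH=2 wwllHh=4 wwllhh=2
W_ ll H_ hits 6/64; gcd=2; 6÷2/64÷2 = 3/32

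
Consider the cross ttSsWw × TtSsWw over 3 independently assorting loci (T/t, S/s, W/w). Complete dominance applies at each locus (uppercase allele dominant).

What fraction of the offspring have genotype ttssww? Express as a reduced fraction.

ttSsWw gametes: tSW×2, tSw×2, tsW×2, tsw×2
TtSsWw gametes: TSW×1, TSw×1, TsW×1, Tsw×1, tSW×1, tSw×1, tsW×1, tsw×1
ttSsWw×TtSsWw grid (8·8=64): TtSSWW=2 TtSSWw=4 TtSSww=2 TtSsWW=4 TtSsWw=8 TtSsww=4 TtssWW=2 TtssWw=4 Ttssww=2 ttSSWW=2 ttSSWw=4 ttSSww=2 ttSsWW=4 ttSsWw=8 ttSsww=4 ttssWW=2 ttssWw=4 ttssww=2
ttssww hits 2/64; gcd=2; 2÷2/64÷2 = 1/32

P(ttssww) = 1/32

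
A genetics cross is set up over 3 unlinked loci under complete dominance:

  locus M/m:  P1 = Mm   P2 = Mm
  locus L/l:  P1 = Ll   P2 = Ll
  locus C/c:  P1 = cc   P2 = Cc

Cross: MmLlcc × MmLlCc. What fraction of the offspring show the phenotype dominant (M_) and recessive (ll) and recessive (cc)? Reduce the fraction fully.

MmLlcc gametes: MLc×2, Mlc×2, mLc×2, mlc×2
MmLlCc gametes: MLC×1, MLc×1, MlC×1, Mlc×1, mLC×1, mLc×1, mlC×1, mlc×1
MmLlcc×MmLlCc grid (8·8=64): MMLLCc=2 MMLLcc=2 MMLlCc=4 MMLlcc=4 MMllCc=2 MMllcc=2 MmLLCc=4 MmLLcc=4 MmLlCc=8 MmLlcc=8 MmllCc=4 Mmllcc=4 mmLLCc=2 mmLLcc=2 mmLlCc=4 mmLlcc=4 mmllCc=2 mmllcc=2
M_ ll cc hits 6/64; gcd=2; 6÷2/64÷2 = 3/32

P(M_ ll cc) = 3/32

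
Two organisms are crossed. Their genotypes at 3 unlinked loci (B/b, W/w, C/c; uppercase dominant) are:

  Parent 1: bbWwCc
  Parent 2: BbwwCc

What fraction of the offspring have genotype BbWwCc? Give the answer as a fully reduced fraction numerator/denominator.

bbWwCc gametes: bWC×2, bWc×2, bwC×2, bwc×2
BbwwCc gametes: BwC×2, Bwc×2, bwC×2, bwc×2
bbWwCc×BbwwCc grid (8·8=64): BbWwCC=4 BbWwCc=8 BbWwcc=4 BbwwCC=4 BbwwCc=8 Bbwwcc=4 bbWwCC=4 bbWwCc=8 bbWwcc=4 bbwwCC=4 bbwwCc=8 bbwwcc=4
BbWwCc hits 8/64; gcd=8; 8÷8/64÷8 = 1/8

P(BbWwCc) = 1/8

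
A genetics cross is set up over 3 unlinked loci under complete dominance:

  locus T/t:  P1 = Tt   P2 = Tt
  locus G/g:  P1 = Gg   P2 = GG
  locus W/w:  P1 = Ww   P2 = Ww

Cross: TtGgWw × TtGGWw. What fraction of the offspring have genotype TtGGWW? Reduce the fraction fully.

TtGgWw gametes: TGW×1, TGw×1, TgW×1, Tgw×1, tGW×1, tGw×1, tgW×1, tgw×1
TtGGWw gametes: TGW×2, TGw×2, tGW×2, tGw×2
TtGgWw×TtGGWw grid (8·8=64): TTGGWW=2 TTGGWw=4 TTGGww=2 TTGgWW=2 TTGgWw=4 TTGgww=2 TtGGWW=4 TtGGWw=8 TtGGww=4 TtGgWW=4 TtGgWw=8 TtGgww=4 ttGGWW=2 ttGGWw=4 ttGGww=2 ttGgWW=2 ttGgWw=4 ttGgww=2
TtGGWW hits 4/64; gcd=4; 4÷4/64÷4 = 1/16

P(TtGGWW) = 1/16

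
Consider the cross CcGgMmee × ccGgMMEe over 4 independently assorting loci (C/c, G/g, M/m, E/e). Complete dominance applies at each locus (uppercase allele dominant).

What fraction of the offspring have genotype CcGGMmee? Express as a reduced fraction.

P(CcGGMmee) = 1/32

CcGgMmee gametes: CGMe×2, CGme×2, CgMe×2, Cgme×2, cGMe×2, cGme×2, cgMe×2, cgme×2
ccGgMMEe gametes: cGME×4, cGMe×4, cgME×4, cgMe×4
CcGgMmee×ccGgMMEe grid (16·16=256): CcGGMMEe=8 CcGGMMee=8 CcGGMmEe=8 CcGGMmee=8 CcGgMMEe=16 CcGgMMee=16 CcGgMmEe=16 CcGgMmee=16 CcggMMEe=8 CcggMMee=8 CcggMmEe=8 CcggMmee=8 ccGGMMEe=8 ccGGMMee=8 ccGGMmEe=8 ccGGMmee=8 ccGgMMEe=16 ccGgMMee=16 ccGgMmEe=16 ccGgMmee=16 ccggMMEe=8 ccggMMee=8 ccggMmEe=8 ccggMmee=8
CcGGMmee hits 8/256; gcd=8; 8÷8/256÷8 = 1/32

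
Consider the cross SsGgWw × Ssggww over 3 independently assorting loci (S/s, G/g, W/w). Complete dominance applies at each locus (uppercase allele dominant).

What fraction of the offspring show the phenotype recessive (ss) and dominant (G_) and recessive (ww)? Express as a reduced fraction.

P(ss G_ ww) = 1/16

SsGgWw gametes: SGW×1, SGw×1, SgW×1, Sgw×1, sGW×1, sGw×1, sgW×1, sgw×1
Ssggww gametes: Sgw×4, sgw×4
SsGgWw×Ssggww grid (8·8=64): SSGgWw=4 SSGgww=4 SSggWw=4 SSggww=4 SsGgWw=8 SsGgww=8 SsggWw=8 Ssggww=8 ssGgWw=4 ssGgww=4 ssggWw=4 ssggww=4
ss G_ ww hits 4/64; gcd=4; 4÷4/64÷4 = 1/16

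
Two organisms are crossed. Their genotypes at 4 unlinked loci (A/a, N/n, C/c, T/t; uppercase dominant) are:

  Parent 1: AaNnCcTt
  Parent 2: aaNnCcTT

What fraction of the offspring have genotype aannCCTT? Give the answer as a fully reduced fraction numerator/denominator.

AaNnCcTt gametes: ANCT×1, ANCt×1, ANcT×1, ANct×1, AnCT×1, AnCt×1, AncT×1, Anct×1, aNCT×1, aNCt×1, aNcT×1, aNct×1, anCT×1, anCt×1, ancT×1, anct×1
aaNnCcTT gametes: aNCT×4, aNcT×4, anCT×4, ancT×4
AaNnCcTt×aaNnCcTT grid (16·16=256): AaNNCCTT=4 AaNNCCTt=4 AaNNCcTT=8 AaNNCcTt=8 AaNNccTT=4 AaNNccTt=4 AaNnCCTT=8 AaNnCCTt=8 AaNnCcTT=16 AaNnCcTt=16 AaNnccTT=8 AaNnccTt=8 AannCCTT=4 AannCCTt=4 AannCcTT=8 AannCcTt=8 AannccTT=4 AannccTt=4 aaNNCCTT=4 aaNNCCTt=4 aaNNCcTT=8 aaNNCcTt=8 aaNNccTT=4 aaNNccTt=4 aaNnCCTT=8 aaNnCCTt=8 aaNnCcTT=16 aaNnCcTt=16 aaNnccTT=8 aaNnccTt=8 aannCCTT=4 aannCCTt=4 aannCcTT=8 aannCcTt=8 aannccTT=4 aannccTt=4
aannCCTT hits 4/256; gcd=4; 4÷4/256÷4 = 1/64

P(aannCCTT) = 1/64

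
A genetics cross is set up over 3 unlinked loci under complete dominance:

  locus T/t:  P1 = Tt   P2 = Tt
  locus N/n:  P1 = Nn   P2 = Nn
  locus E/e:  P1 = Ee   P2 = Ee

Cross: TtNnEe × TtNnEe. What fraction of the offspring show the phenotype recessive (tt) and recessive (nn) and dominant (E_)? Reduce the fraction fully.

P(tt nn E_) = 3/64

TtNnEe gametes: TNE×1, TNe×1, TnE×1, Tne×1, tNE×1, tNe×1, tnE×1, tne×1
TtNnEe gametes: TNE×1, TNe×1, TnE×1, Tne×1, tNE×1, tNe×1, tnE×1, tne×1
TtNnEe×TtNnEe grid (8·8=64): TTNNEE=1 TTNNEe=2 TTNNee=1 TTNnEE=2 TTNnEe=4 TTNnee=2 TTnnEE=1 TTnnEe=2 TTnnee=1 TtNNEE=2 TtNNEe=4 TtNNee=2 TtNnEE=4 TtNnEe=8 TtNnee=4 TtnnEE=2 TtnnEe=4 Ttnnee=2 ttNNEE=1 ttNNEe=2 ttNNee=1 ttNnEE=2 ttNnEe=4 ttNnee=2 ttnnEE=1 ttnnEe=2 ttnnee=1
tt nn E_ hits 3/64; gcd=1; 3÷1/64÷1 = 3/64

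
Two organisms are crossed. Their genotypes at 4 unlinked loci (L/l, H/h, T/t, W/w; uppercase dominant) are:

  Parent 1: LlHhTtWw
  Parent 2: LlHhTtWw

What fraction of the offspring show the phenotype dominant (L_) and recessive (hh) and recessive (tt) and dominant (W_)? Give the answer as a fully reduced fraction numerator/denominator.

LlHhTtWw gametes: LHTW×1, LHTw×1, LHtW×1, LHtw×1, LhTW×1, LhTw×1, LhtW×1, Lhtw×1, lHTW×1, lHTw×1, lHtW×1, lHtw×1, lhTW×1, lhTw×1, lhtW×1, lhtw×1
LlHhTtWw gametes: LHTW×1, LHTw×1, LHtW×1, LHtw×1, LhTW×1, LhTw×1, LhtW×1, Lhtw×1, lHTW×1, lHTw×1, lHtW×1, lHtw×1, lhTW×1, lhTw×1, lhtW×1, lhtw×1
LlHhTtWw×LlHhTtWw grid (16·16=256): LLHHTTWW=1 LLHHTTWw=2 LLHHTTww=1 LLHHTtWW=2 LLHHTtWw=4 LLHHTtww=2 LLHHttWW=1 LLHHttWw=2 LLHHttww=1 LLHhTTWW=2 LLHhTTWw=4 LLHhTTww=2 LLHhTtWW=4 LLHhTtWw=8 LLHhTtww=4 LLHhttWW=2 LLHhttWw=4 LLHhttww=2 LLhhTTWW=1 LLhhTTWw=2 LLhhTTww=1 LLhhTtWW=2 LLhhTtWw=4 LLhhTtww=2 LLhhttWW=1 LLhhttWw=2 LLhhttww=1 LlHHTTWW=2 LlHHTTWw=4 LlHHTTww=2 LlHHTtWW=4 LlHHTtWw=8 LlHHTtww=4 LlHHttWW=2 LlHHttWw=4 LlHHttww=2 LlHhTTWW=4 LlHhTTWw=8 LlHhTTww=4 LlHhTtWW=8 LlHhTtWw=16 LlHhTtww=8 LlHhttWW=4 LlHhttWw=8 LlHhttww=4 LlhhTTWW=2 LlhhTTWw=4 LlhhTTww=2 LlhhTtWW=4 LlhhTtWw=8 LlhhTtww=4 LlhhttWW=2 LlhhttWw=4 Llhhttww=2 llHHTTWW=1 llHHTTWw=2 llHHTTww=1 llHHTtWW=2 llHHTtWw=4 llHHTtww=2 llHHttWW=1 llHHttWw=2 llHHttww=1 llHhTTWW=2 llHhTTWw=4 llHhTTww=2 llHhTtWW=4 llHhTtWw=8 llHhTtww=4 llHhttWW=2 llHhttWw=4 llHhttww=2 llhhTTWW=1 llhhTTWw=2 llhhTTww=1 llhhTtWW=2 llhhTtWw=4 llhhTtww=2 llhhttWW=1 llhhttWw=2 llhhttww=1
L_ hh tt W_ hits 9/256; gcd=1; 9÷1/256÷1 = 9/256

P(L_ hh tt W_) = 9/256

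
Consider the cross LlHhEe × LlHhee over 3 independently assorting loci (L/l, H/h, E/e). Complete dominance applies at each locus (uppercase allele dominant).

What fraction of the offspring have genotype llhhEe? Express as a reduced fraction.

P(llhhEe) = 1/32

LlHhEe gametes: LHE×1, LHe×1, LhE×1, Lhe×1, lHE×1, lHe×1, lhE×1, lhe×1
LlHhee gametes: LHe×2, Lhe×2, lHe×2, lhe×2
LlHhEe×LlHhee grid (8·8=64): LLHHEe=2 LLHHee=2 LLHhEe=4 LLHhee=4 LLhhEe=2 LLhhee=2 LlHHEe=4 LlHHee=4 LlHhEe=8 LlHhee=8 LlhhEe=4 Llhhee=4 llHHEe=2 llHHee=2 llHhEe=4 llHhee=4 llhhEe=2 llhhee=2
llhhEe hits 2/64; gcd=2; 2÷2/64÷2 = 1/32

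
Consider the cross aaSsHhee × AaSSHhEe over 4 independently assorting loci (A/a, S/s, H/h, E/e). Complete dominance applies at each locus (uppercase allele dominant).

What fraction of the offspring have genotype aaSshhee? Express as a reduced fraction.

aaSsHhee gametes: aSHe×4, aShe×4, asHe×4, ashe×4
AaSSHhEe gametes: ASHE×2, ASHe×2, AShE×2, AShe×2, aSHE×2, aSHe×2, aShE×2, aShe×2
aaSsHhee×AaSSHhEe grid (16·16=256): AaSSHHEe=8 AaSSHHee=8 AaSSHhEe=16 AaSSHhee=16 AaSShhEe=8 AaSShhee=8 AaSsHHEe=8 AaSsHHee=8 AaSsHhEe=16 AaSsHhee=16 AaSshhEe=8 AaSshhee=8 aaSSHHEe=8 aaSSHHee=8 aaSSHhEe=16 aaSSHhee=16 aaSShhEe=8 aaSShhee=8 aaSsHHEe=8 aaSsHHee=8 aaSsHhEe=16 aaSsHhee=16 aaSshhEe=8 aaSshhee=8
aaSshhee hits 8/256; gcd=8; 8÷8/256÷8 = 1/32

P(aaSshhee) = 1/32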